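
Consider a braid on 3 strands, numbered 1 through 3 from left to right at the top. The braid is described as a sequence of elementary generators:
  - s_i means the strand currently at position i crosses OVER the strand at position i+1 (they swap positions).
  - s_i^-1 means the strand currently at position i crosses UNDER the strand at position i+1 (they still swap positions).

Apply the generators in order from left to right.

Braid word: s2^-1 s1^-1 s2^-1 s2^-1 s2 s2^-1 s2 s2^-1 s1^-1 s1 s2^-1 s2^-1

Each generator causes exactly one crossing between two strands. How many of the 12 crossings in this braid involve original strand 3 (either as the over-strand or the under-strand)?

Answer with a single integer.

Gen 1: crossing 2x3. Involves strand 3? yes. Count so far: 1
Gen 2: crossing 1x3. Involves strand 3? yes. Count so far: 2
Gen 3: crossing 1x2. Involves strand 3? no. Count so far: 2
Gen 4: crossing 2x1. Involves strand 3? no. Count so far: 2
Gen 5: crossing 1x2. Involves strand 3? no. Count so far: 2
Gen 6: crossing 2x1. Involves strand 3? no. Count so far: 2
Gen 7: crossing 1x2. Involves strand 3? no. Count so far: 2
Gen 8: crossing 2x1. Involves strand 3? no. Count so far: 2
Gen 9: crossing 3x1. Involves strand 3? yes. Count so far: 3
Gen 10: crossing 1x3. Involves strand 3? yes. Count so far: 4
Gen 11: crossing 1x2. Involves strand 3? no. Count so far: 4
Gen 12: crossing 2x1. Involves strand 3? no. Count so far: 4

Answer: 4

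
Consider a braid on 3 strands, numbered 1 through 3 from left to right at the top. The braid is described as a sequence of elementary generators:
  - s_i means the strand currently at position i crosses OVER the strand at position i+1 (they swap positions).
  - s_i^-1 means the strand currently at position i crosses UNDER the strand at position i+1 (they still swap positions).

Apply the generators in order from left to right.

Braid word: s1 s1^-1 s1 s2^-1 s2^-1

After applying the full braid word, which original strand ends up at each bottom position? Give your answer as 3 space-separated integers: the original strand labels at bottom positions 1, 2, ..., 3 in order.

Answer: 2 1 3

Derivation:
Gen 1 (s1): strand 1 crosses over strand 2. Perm now: [2 1 3]
Gen 2 (s1^-1): strand 2 crosses under strand 1. Perm now: [1 2 3]
Gen 3 (s1): strand 1 crosses over strand 2. Perm now: [2 1 3]
Gen 4 (s2^-1): strand 1 crosses under strand 3. Perm now: [2 3 1]
Gen 5 (s2^-1): strand 3 crosses under strand 1. Perm now: [2 1 3]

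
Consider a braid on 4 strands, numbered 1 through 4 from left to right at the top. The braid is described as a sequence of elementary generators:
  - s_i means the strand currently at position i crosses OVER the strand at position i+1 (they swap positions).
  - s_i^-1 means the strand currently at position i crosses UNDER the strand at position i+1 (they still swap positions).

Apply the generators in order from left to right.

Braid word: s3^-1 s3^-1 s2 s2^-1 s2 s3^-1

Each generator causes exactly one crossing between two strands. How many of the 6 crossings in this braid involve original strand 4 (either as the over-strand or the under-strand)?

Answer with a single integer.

Gen 1: crossing 3x4. Involves strand 4? yes. Count so far: 1
Gen 2: crossing 4x3. Involves strand 4? yes. Count so far: 2
Gen 3: crossing 2x3. Involves strand 4? no. Count so far: 2
Gen 4: crossing 3x2. Involves strand 4? no. Count so far: 2
Gen 5: crossing 2x3. Involves strand 4? no. Count so far: 2
Gen 6: crossing 2x4. Involves strand 4? yes. Count so far: 3

Answer: 3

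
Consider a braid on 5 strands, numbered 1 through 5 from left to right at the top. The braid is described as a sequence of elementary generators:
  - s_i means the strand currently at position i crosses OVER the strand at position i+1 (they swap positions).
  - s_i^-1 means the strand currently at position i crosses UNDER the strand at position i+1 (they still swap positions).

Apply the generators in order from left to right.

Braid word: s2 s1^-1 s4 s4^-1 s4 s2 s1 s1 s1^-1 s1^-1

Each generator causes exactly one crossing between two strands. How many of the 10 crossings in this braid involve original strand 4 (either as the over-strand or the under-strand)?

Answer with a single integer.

Gen 1: crossing 2x3. Involves strand 4? no. Count so far: 0
Gen 2: crossing 1x3. Involves strand 4? no. Count so far: 0
Gen 3: crossing 4x5. Involves strand 4? yes. Count so far: 1
Gen 4: crossing 5x4. Involves strand 4? yes. Count so far: 2
Gen 5: crossing 4x5. Involves strand 4? yes. Count so far: 3
Gen 6: crossing 1x2. Involves strand 4? no. Count so far: 3
Gen 7: crossing 3x2. Involves strand 4? no. Count so far: 3
Gen 8: crossing 2x3. Involves strand 4? no. Count so far: 3
Gen 9: crossing 3x2. Involves strand 4? no. Count so far: 3
Gen 10: crossing 2x3. Involves strand 4? no. Count so far: 3

Answer: 3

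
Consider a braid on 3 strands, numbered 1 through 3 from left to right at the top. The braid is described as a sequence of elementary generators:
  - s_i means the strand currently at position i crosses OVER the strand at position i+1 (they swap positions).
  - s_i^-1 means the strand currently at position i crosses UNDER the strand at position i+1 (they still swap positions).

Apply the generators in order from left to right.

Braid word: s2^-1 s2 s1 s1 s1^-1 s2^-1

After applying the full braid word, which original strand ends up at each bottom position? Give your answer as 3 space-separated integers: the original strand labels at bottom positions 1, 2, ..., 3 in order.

Gen 1 (s2^-1): strand 2 crosses under strand 3. Perm now: [1 3 2]
Gen 2 (s2): strand 3 crosses over strand 2. Perm now: [1 2 3]
Gen 3 (s1): strand 1 crosses over strand 2. Perm now: [2 1 3]
Gen 4 (s1): strand 2 crosses over strand 1. Perm now: [1 2 3]
Gen 5 (s1^-1): strand 1 crosses under strand 2. Perm now: [2 1 3]
Gen 6 (s2^-1): strand 1 crosses under strand 3. Perm now: [2 3 1]

Answer: 2 3 1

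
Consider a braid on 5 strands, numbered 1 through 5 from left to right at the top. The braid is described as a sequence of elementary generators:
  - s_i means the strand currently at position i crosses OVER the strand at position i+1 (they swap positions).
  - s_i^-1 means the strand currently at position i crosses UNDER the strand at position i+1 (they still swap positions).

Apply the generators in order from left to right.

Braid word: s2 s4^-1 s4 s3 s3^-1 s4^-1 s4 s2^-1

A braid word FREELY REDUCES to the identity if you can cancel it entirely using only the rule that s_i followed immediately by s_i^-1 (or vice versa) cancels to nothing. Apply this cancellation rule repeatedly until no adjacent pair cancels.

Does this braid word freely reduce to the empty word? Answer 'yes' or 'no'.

Gen 1 (s2): push. Stack: [s2]
Gen 2 (s4^-1): push. Stack: [s2 s4^-1]
Gen 3 (s4): cancels prior s4^-1. Stack: [s2]
Gen 4 (s3): push. Stack: [s2 s3]
Gen 5 (s3^-1): cancels prior s3. Stack: [s2]
Gen 6 (s4^-1): push. Stack: [s2 s4^-1]
Gen 7 (s4): cancels prior s4^-1. Stack: [s2]
Gen 8 (s2^-1): cancels prior s2. Stack: []
Reduced word: (empty)

Answer: yes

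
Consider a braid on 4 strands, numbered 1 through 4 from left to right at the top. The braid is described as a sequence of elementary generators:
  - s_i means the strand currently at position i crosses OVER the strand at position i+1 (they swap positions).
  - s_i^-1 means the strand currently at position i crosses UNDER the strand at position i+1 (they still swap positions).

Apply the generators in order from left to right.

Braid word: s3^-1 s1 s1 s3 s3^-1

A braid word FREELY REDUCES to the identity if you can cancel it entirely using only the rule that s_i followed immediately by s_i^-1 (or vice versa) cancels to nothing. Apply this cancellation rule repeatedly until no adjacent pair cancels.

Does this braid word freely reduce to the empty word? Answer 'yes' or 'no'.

Gen 1 (s3^-1): push. Stack: [s3^-1]
Gen 2 (s1): push. Stack: [s3^-1 s1]
Gen 3 (s1): push. Stack: [s3^-1 s1 s1]
Gen 4 (s3): push. Stack: [s3^-1 s1 s1 s3]
Gen 5 (s3^-1): cancels prior s3. Stack: [s3^-1 s1 s1]
Reduced word: s3^-1 s1 s1

Answer: no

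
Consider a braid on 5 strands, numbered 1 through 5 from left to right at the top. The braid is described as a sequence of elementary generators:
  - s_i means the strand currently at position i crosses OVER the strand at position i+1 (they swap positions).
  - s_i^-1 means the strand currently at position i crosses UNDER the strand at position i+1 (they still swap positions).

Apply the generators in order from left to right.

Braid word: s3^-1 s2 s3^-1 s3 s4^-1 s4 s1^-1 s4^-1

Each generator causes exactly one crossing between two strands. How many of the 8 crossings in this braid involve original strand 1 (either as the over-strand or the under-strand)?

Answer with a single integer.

Answer: 1

Derivation:
Gen 1: crossing 3x4. Involves strand 1? no. Count so far: 0
Gen 2: crossing 2x4. Involves strand 1? no. Count so far: 0
Gen 3: crossing 2x3. Involves strand 1? no. Count so far: 0
Gen 4: crossing 3x2. Involves strand 1? no. Count so far: 0
Gen 5: crossing 3x5. Involves strand 1? no. Count so far: 0
Gen 6: crossing 5x3. Involves strand 1? no. Count so far: 0
Gen 7: crossing 1x4. Involves strand 1? yes. Count so far: 1
Gen 8: crossing 3x5. Involves strand 1? no. Count so far: 1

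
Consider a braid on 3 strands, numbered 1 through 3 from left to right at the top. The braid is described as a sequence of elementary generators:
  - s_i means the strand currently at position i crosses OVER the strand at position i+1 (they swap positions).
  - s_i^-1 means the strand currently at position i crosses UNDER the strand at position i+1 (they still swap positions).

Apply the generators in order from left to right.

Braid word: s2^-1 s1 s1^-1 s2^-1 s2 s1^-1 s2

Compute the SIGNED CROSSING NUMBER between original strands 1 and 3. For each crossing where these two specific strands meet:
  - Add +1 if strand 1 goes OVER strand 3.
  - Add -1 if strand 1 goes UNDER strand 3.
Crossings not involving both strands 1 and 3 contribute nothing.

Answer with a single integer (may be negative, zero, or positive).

Answer: 1

Derivation:
Gen 1: crossing 2x3. Both 1&3? no. Sum: 0
Gen 2: 1 over 3. Both 1&3? yes. Contrib: +1. Sum: 1
Gen 3: 3 under 1. Both 1&3? yes. Contrib: +1. Sum: 2
Gen 4: crossing 3x2. Both 1&3? no. Sum: 2
Gen 5: crossing 2x3. Both 1&3? no. Sum: 2
Gen 6: 1 under 3. Both 1&3? yes. Contrib: -1. Sum: 1
Gen 7: crossing 1x2. Both 1&3? no. Sum: 1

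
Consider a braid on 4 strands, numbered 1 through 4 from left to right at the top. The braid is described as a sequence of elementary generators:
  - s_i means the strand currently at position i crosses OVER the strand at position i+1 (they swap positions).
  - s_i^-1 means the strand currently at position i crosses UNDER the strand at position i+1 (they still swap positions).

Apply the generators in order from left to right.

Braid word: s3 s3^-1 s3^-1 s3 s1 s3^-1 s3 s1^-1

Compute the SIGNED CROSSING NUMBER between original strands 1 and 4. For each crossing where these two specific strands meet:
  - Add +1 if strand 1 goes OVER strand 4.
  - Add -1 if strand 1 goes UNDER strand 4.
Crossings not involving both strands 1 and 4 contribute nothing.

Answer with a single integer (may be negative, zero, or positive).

Answer: 0

Derivation:
Gen 1: crossing 3x4. Both 1&4? no. Sum: 0
Gen 2: crossing 4x3. Both 1&4? no. Sum: 0
Gen 3: crossing 3x4. Both 1&4? no. Sum: 0
Gen 4: crossing 4x3. Both 1&4? no. Sum: 0
Gen 5: crossing 1x2. Both 1&4? no. Sum: 0
Gen 6: crossing 3x4. Both 1&4? no. Sum: 0
Gen 7: crossing 4x3. Both 1&4? no. Sum: 0
Gen 8: crossing 2x1. Both 1&4? no. Sum: 0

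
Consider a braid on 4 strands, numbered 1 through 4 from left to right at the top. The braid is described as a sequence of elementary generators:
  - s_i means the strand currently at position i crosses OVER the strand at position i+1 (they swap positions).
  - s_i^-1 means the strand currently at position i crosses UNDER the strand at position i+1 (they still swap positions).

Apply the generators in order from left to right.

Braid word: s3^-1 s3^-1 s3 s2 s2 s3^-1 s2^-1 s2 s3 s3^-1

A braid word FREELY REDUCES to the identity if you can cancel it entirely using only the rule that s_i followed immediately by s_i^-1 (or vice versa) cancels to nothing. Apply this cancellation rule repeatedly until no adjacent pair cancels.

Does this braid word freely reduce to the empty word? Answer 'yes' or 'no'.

Gen 1 (s3^-1): push. Stack: [s3^-1]
Gen 2 (s3^-1): push. Stack: [s3^-1 s3^-1]
Gen 3 (s3): cancels prior s3^-1. Stack: [s3^-1]
Gen 4 (s2): push. Stack: [s3^-1 s2]
Gen 5 (s2): push. Stack: [s3^-1 s2 s2]
Gen 6 (s3^-1): push. Stack: [s3^-1 s2 s2 s3^-1]
Gen 7 (s2^-1): push. Stack: [s3^-1 s2 s2 s3^-1 s2^-1]
Gen 8 (s2): cancels prior s2^-1. Stack: [s3^-1 s2 s2 s3^-1]
Gen 9 (s3): cancels prior s3^-1. Stack: [s3^-1 s2 s2]
Gen 10 (s3^-1): push. Stack: [s3^-1 s2 s2 s3^-1]
Reduced word: s3^-1 s2 s2 s3^-1

Answer: no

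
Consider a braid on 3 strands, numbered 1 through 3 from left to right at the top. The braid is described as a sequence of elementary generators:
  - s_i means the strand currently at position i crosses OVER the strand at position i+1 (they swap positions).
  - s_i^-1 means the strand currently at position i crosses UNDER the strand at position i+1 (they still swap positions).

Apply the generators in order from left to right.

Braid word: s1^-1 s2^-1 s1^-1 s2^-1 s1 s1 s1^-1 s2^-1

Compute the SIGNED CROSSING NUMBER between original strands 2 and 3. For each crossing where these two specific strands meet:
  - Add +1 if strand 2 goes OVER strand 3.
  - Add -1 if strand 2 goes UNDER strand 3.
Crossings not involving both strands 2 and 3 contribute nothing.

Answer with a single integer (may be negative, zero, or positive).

Answer: 0

Derivation:
Gen 1: crossing 1x2. Both 2&3? no. Sum: 0
Gen 2: crossing 1x3. Both 2&3? no. Sum: 0
Gen 3: 2 under 3. Both 2&3? yes. Contrib: -1. Sum: -1
Gen 4: crossing 2x1. Both 2&3? no. Sum: -1
Gen 5: crossing 3x1. Both 2&3? no. Sum: -1
Gen 6: crossing 1x3. Both 2&3? no. Sum: -1
Gen 7: crossing 3x1. Both 2&3? no. Sum: -1
Gen 8: 3 under 2. Both 2&3? yes. Contrib: +1. Sum: 0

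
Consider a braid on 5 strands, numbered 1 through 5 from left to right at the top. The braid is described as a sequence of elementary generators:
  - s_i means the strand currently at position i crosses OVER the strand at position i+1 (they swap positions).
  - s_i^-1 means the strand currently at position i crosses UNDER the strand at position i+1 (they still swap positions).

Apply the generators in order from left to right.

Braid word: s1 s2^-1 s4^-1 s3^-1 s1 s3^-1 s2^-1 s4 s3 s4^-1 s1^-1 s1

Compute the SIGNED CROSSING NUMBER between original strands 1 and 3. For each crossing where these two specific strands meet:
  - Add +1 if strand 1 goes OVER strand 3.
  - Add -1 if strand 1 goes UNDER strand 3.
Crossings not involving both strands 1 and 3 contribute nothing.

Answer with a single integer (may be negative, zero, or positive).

Answer: 1

Derivation:
Gen 1: crossing 1x2. Both 1&3? no. Sum: 0
Gen 2: 1 under 3. Both 1&3? yes. Contrib: -1. Sum: -1
Gen 3: crossing 4x5. Both 1&3? no. Sum: -1
Gen 4: crossing 1x5. Both 1&3? no. Sum: -1
Gen 5: crossing 2x3. Both 1&3? no. Sum: -1
Gen 6: crossing 5x1. Both 1&3? no. Sum: -1
Gen 7: crossing 2x1. Both 1&3? no. Sum: -1
Gen 8: crossing 5x4. Both 1&3? no. Sum: -1
Gen 9: crossing 2x4. Both 1&3? no. Sum: -1
Gen 10: crossing 2x5. Both 1&3? no. Sum: -1
Gen 11: 3 under 1. Both 1&3? yes. Contrib: +1. Sum: 0
Gen 12: 1 over 3. Both 1&3? yes. Contrib: +1. Sum: 1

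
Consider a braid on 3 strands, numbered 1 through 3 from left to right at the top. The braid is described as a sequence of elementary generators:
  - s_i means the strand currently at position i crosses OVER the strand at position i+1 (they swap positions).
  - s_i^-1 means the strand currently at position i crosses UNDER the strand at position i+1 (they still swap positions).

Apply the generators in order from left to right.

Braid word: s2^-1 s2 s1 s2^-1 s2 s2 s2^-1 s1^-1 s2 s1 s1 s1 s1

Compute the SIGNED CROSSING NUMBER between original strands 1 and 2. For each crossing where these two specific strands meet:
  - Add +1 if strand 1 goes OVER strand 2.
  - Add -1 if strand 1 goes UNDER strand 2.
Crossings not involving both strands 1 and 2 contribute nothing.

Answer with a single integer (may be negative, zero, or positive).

Gen 1: crossing 2x3. Both 1&2? no. Sum: 0
Gen 2: crossing 3x2. Both 1&2? no. Sum: 0
Gen 3: 1 over 2. Both 1&2? yes. Contrib: +1. Sum: 1
Gen 4: crossing 1x3. Both 1&2? no. Sum: 1
Gen 5: crossing 3x1. Both 1&2? no. Sum: 1
Gen 6: crossing 1x3. Both 1&2? no. Sum: 1
Gen 7: crossing 3x1. Both 1&2? no. Sum: 1
Gen 8: 2 under 1. Both 1&2? yes. Contrib: +1. Sum: 2
Gen 9: crossing 2x3. Both 1&2? no. Sum: 2
Gen 10: crossing 1x3. Both 1&2? no. Sum: 2
Gen 11: crossing 3x1. Both 1&2? no. Sum: 2
Gen 12: crossing 1x3. Both 1&2? no. Sum: 2
Gen 13: crossing 3x1. Both 1&2? no. Sum: 2

Answer: 2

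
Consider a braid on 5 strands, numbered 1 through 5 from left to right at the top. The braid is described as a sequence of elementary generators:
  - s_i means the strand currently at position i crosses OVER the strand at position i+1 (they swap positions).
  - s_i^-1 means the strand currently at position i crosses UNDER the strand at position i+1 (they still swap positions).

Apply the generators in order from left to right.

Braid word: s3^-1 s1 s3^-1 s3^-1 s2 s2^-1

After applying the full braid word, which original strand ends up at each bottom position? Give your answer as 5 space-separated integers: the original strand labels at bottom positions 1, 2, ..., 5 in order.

Gen 1 (s3^-1): strand 3 crosses under strand 4. Perm now: [1 2 4 3 5]
Gen 2 (s1): strand 1 crosses over strand 2. Perm now: [2 1 4 3 5]
Gen 3 (s3^-1): strand 4 crosses under strand 3. Perm now: [2 1 3 4 5]
Gen 4 (s3^-1): strand 3 crosses under strand 4. Perm now: [2 1 4 3 5]
Gen 5 (s2): strand 1 crosses over strand 4. Perm now: [2 4 1 3 5]
Gen 6 (s2^-1): strand 4 crosses under strand 1. Perm now: [2 1 4 3 5]

Answer: 2 1 4 3 5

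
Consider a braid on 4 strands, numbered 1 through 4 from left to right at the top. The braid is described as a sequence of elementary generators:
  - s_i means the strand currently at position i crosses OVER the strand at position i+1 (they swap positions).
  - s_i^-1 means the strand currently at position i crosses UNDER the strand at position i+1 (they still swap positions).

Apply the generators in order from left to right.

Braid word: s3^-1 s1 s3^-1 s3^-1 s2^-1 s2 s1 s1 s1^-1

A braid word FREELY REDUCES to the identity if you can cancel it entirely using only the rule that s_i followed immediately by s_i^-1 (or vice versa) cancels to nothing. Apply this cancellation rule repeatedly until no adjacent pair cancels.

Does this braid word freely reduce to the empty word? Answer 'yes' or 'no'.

Gen 1 (s3^-1): push. Stack: [s3^-1]
Gen 2 (s1): push. Stack: [s3^-1 s1]
Gen 3 (s3^-1): push. Stack: [s3^-1 s1 s3^-1]
Gen 4 (s3^-1): push. Stack: [s3^-1 s1 s3^-1 s3^-1]
Gen 5 (s2^-1): push. Stack: [s3^-1 s1 s3^-1 s3^-1 s2^-1]
Gen 6 (s2): cancels prior s2^-1. Stack: [s3^-1 s1 s3^-1 s3^-1]
Gen 7 (s1): push. Stack: [s3^-1 s1 s3^-1 s3^-1 s1]
Gen 8 (s1): push. Stack: [s3^-1 s1 s3^-1 s3^-1 s1 s1]
Gen 9 (s1^-1): cancels prior s1. Stack: [s3^-1 s1 s3^-1 s3^-1 s1]
Reduced word: s3^-1 s1 s3^-1 s3^-1 s1

Answer: no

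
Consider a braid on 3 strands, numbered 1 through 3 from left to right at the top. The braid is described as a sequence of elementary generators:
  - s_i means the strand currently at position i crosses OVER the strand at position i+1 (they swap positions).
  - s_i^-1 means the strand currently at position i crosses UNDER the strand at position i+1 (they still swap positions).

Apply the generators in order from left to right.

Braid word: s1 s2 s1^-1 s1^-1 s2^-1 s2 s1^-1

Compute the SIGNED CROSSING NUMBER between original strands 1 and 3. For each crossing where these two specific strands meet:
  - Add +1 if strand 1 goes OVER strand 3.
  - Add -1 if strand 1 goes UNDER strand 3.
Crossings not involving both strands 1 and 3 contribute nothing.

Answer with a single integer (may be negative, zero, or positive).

Answer: 3

Derivation:
Gen 1: crossing 1x2. Both 1&3? no. Sum: 0
Gen 2: 1 over 3. Both 1&3? yes. Contrib: +1. Sum: 1
Gen 3: crossing 2x3. Both 1&3? no. Sum: 1
Gen 4: crossing 3x2. Both 1&3? no. Sum: 1
Gen 5: 3 under 1. Both 1&3? yes. Contrib: +1. Sum: 2
Gen 6: 1 over 3. Both 1&3? yes. Contrib: +1. Sum: 3
Gen 7: crossing 2x3. Both 1&3? no. Sum: 3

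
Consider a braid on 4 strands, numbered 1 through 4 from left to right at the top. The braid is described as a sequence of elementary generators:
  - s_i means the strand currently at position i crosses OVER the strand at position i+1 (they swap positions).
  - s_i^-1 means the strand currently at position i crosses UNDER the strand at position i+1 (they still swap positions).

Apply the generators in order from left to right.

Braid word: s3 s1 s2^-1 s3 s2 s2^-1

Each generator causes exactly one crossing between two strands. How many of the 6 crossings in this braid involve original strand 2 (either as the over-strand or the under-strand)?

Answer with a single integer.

Answer: 1

Derivation:
Gen 1: crossing 3x4. Involves strand 2? no. Count so far: 0
Gen 2: crossing 1x2. Involves strand 2? yes. Count so far: 1
Gen 3: crossing 1x4. Involves strand 2? no. Count so far: 1
Gen 4: crossing 1x3. Involves strand 2? no. Count so far: 1
Gen 5: crossing 4x3. Involves strand 2? no. Count so far: 1
Gen 6: crossing 3x4. Involves strand 2? no. Count so far: 1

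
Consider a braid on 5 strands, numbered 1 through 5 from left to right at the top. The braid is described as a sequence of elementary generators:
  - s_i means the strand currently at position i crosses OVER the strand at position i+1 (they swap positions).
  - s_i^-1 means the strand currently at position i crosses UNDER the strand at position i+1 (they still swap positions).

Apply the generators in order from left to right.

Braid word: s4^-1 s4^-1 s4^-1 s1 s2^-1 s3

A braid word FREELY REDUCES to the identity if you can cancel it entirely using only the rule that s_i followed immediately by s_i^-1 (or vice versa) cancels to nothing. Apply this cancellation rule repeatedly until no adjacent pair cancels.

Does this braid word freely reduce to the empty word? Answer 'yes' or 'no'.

Gen 1 (s4^-1): push. Stack: [s4^-1]
Gen 2 (s4^-1): push. Stack: [s4^-1 s4^-1]
Gen 3 (s4^-1): push. Stack: [s4^-1 s4^-1 s4^-1]
Gen 4 (s1): push. Stack: [s4^-1 s4^-1 s4^-1 s1]
Gen 5 (s2^-1): push. Stack: [s4^-1 s4^-1 s4^-1 s1 s2^-1]
Gen 6 (s3): push. Stack: [s4^-1 s4^-1 s4^-1 s1 s2^-1 s3]
Reduced word: s4^-1 s4^-1 s4^-1 s1 s2^-1 s3

Answer: no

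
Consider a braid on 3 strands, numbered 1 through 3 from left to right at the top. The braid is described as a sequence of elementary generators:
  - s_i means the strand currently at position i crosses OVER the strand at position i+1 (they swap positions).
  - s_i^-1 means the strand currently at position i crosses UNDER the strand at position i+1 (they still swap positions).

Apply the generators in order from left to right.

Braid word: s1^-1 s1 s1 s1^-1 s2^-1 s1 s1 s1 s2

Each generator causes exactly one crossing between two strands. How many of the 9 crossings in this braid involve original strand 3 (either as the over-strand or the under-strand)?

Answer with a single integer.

Gen 1: crossing 1x2. Involves strand 3? no. Count so far: 0
Gen 2: crossing 2x1. Involves strand 3? no. Count so far: 0
Gen 3: crossing 1x2. Involves strand 3? no. Count so far: 0
Gen 4: crossing 2x1. Involves strand 3? no. Count so far: 0
Gen 5: crossing 2x3. Involves strand 3? yes. Count so far: 1
Gen 6: crossing 1x3. Involves strand 3? yes. Count so far: 2
Gen 7: crossing 3x1. Involves strand 3? yes. Count so far: 3
Gen 8: crossing 1x3. Involves strand 3? yes. Count so far: 4
Gen 9: crossing 1x2. Involves strand 3? no. Count so far: 4

Answer: 4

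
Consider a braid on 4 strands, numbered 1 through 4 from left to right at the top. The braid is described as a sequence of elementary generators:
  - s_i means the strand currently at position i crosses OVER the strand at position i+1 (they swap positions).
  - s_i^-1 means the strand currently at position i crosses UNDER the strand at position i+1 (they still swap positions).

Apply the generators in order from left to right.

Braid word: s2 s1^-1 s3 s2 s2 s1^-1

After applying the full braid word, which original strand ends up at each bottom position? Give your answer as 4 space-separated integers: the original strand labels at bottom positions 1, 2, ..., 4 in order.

Answer: 1 3 4 2

Derivation:
Gen 1 (s2): strand 2 crosses over strand 3. Perm now: [1 3 2 4]
Gen 2 (s1^-1): strand 1 crosses under strand 3. Perm now: [3 1 2 4]
Gen 3 (s3): strand 2 crosses over strand 4. Perm now: [3 1 4 2]
Gen 4 (s2): strand 1 crosses over strand 4. Perm now: [3 4 1 2]
Gen 5 (s2): strand 4 crosses over strand 1. Perm now: [3 1 4 2]
Gen 6 (s1^-1): strand 3 crosses under strand 1. Perm now: [1 3 4 2]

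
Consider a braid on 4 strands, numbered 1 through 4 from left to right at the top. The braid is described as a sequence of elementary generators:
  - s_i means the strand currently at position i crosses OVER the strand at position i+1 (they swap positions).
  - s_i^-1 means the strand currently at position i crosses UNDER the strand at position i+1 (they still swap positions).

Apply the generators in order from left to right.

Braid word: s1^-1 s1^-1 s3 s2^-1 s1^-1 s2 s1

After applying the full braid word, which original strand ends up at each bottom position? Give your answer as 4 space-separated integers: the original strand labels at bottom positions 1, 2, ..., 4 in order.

Answer: 2 4 1 3

Derivation:
Gen 1 (s1^-1): strand 1 crosses under strand 2. Perm now: [2 1 3 4]
Gen 2 (s1^-1): strand 2 crosses under strand 1. Perm now: [1 2 3 4]
Gen 3 (s3): strand 3 crosses over strand 4. Perm now: [1 2 4 3]
Gen 4 (s2^-1): strand 2 crosses under strand 4. Perm now: [1 4 2 3]
Gen 5 (s1^-1): strand 1 crosses under strand 4. Perm now: [4 1 2 3]
Gen 6 (s2): strand 1 crosses over strand 2. Perm now: [4 2 1 3]
Gen 7 (s1): strand 4 crosses over strand 2. Perm now: [2 4 1 3]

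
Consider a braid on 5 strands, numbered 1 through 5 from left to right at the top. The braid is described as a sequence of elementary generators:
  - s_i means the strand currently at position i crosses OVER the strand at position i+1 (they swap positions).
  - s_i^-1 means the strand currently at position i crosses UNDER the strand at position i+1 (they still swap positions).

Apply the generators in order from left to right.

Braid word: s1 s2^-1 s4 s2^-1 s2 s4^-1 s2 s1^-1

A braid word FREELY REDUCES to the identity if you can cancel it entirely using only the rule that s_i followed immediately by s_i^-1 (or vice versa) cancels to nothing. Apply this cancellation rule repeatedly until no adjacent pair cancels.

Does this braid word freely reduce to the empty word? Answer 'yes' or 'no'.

Answer: yes

Derivation:
Gen 1 (s1): push. Stack: [s1]
Gen 2 (s2^-1): push. Stack: [s1 s2^-1]
Gen 3 (s4): push. Stack: [s1 s2^-1 s4]
Gen 4 (s2^-1): push. Stack: [s1 s2^-1 s4 s2^-1]
Gen 5 (s2): cancels prior s2^-1. Stack: [s1 s2^-1 s4]
Gen 6 (s4^-1): cancels prior s4. Stack: [s1 s2^-1]
Gen 7 (s2): cancels prior s2^-1. Stack: [s1]
Gen 8 (s1^-1): cancels prior s1. Stack: []
Reduced word: (empty)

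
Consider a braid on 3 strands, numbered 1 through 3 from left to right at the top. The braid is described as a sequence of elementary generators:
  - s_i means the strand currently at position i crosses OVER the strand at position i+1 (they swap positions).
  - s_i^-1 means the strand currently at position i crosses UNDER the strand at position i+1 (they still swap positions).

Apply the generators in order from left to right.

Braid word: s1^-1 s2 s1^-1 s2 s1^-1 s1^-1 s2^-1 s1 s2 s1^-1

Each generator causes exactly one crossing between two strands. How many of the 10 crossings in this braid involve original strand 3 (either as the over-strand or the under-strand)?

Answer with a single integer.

Answer: 6

Derivation:
Gen 1: crossing 1x2. Involves strand 3? no. Count so far: 0
Gen 2: crossing 1x3. Involves strand 3? yes. Count so far: 1
Gen 3: crossing 2x3. Involves strand 3? yes. Count so far: 2
Gen 4: crossing 2x1. Involves strand 3? no. Count so far: 2
Gen 5: crossing 3x1. Involves strand 3? yes. Count so far: 3
Gen 6: crossing 1x3. Involves strand 3? yes. Count so far: 4
Gen 7: crossing 1x2. Involves strand 3? no. Count so far: 4
Gen 8: crossing 3x2. Involves strand 3? yes. Count so far: 5
Gen 9: crossing 3x1. Involves strand 3? yes. Count so far: 6
Gen 10: crossing 2x1. Involves strand 3? no. Count so far: 6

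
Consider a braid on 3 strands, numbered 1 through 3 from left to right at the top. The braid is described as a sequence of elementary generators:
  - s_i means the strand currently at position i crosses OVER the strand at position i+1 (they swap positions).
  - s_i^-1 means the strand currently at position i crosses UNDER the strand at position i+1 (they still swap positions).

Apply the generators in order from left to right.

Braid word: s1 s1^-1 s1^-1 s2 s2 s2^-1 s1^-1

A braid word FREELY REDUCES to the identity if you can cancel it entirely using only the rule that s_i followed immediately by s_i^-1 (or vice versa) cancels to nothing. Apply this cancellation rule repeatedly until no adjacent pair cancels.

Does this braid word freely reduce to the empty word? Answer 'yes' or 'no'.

Answer: no

Derivation:
Gen 1 (s1): push. Stack: [s1]
Gen 2 (s1^-1): cancels prior s1. Stack: []
Gen 3 (s1^-1): push. Stack: [s1^-1]
Gen 4 (s2): push. Stack: [s1^-1 s2]
Gen 5 (s2): push. Stack: [s1^-1 s2 s2]
Gen 6 (s2^-1): cancels prior s2. Stack: [s1^-1 s2]
Gen 7 (s1^-1): push. Stack: [s1^-1 s2 s1^-1]
Reduced word: s1^-1 s2 s1^-1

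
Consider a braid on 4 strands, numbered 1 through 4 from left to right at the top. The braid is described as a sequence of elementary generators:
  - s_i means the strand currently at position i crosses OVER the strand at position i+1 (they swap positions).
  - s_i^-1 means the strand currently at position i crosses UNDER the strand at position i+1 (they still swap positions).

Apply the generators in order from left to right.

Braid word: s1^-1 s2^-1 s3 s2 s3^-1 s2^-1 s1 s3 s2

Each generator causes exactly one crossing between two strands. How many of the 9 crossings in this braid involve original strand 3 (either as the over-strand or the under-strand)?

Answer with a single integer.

Gen 1: crossing 1x2. Involves strand 3? no. Count so far: 0
Gen 2: crossing 1x3. Involves strand 3? yes. Count so far: 1
Gen 3: crossing 1x4. Involves strand 3? no. Count so far: 1
Gen 4: crossing 3x4. Involves strand 3? yes. Count so far: 2
Gen 5: crossing 3x1. Involves strand 3? yes. Count so far: 3
Gen 6: crossing 4x1. Involves strand 3? no. Count so far: 3
Gen 7: crossing 2x1. Involves strand 3? no. Count so far: 3
Gen 8: crossing 4x3. Involves strand 3? yes. Count so far: 4
Gen 9: crossing 2x3. Involves strand 3? yes. Count so far: 5

Answer: 5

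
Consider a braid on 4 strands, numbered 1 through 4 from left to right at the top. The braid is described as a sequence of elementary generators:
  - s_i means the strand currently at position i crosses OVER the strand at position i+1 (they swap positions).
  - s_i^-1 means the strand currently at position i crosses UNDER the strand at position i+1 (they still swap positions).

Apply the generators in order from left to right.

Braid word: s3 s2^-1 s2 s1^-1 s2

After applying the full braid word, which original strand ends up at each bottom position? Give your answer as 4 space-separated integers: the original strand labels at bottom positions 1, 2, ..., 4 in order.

Answer: 2 4 1 3

Derivation:
Gen 1 (s3): strand 3 crosses over strand 4. Perm now: [1 2 4 3]
Gen 2 (s2^-1): strand 2 crosses under strand 4. Perm now: [1 4 2 3]
Gen 3 (s2): strand 4 crosses over strand 2. Perm now: [1 2 4 3]
Gen 4 (s1^-1): strand 1 crosses under strand 2. Perm now: [2 1 4 3]
Gen 5 (s2): strand 1 crosses over strand 4. Perm now: [2 4 1 3]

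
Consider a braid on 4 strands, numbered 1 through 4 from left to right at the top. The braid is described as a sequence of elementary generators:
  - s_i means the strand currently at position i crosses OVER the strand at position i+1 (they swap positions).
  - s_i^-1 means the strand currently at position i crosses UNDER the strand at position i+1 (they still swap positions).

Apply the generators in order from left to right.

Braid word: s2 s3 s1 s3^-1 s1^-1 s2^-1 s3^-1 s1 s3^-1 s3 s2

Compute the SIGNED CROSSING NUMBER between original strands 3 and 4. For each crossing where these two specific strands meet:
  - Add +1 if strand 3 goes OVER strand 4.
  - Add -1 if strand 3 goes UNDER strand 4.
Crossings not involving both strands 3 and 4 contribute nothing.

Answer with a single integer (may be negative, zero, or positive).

Gen 1: crossing 2x3. Both 3&4? no. Sum: 0
Gen 2: crossing 2x4. Both 3&4? no. Sum: 0
Gen 3: crossing 1x3. Both 3&4? no. Sum: 0
Gen 4: crossing 4x2. Both 3&4? no. Sum: 0
Gen 5: crossing 3x1. Both 3&4? no. Sum: 0
Gen 6: crossing 3x2. Both 3&4? no. Sum: 0
Gen 7: 3 under 4. Both 3&4? yes. Contrib: -1. Sum: -1
Gen 8: crossing 1x2. Both 3&4? no. Sum: -1
Gen 9: 4 under 3. Both 3&4? yes. Contrib: +1. Sum: 0
Gen 10: 3 over 4. Both 3&4? yes. Contrib: +1. Sum: 1
Gen 11: crossing 1x4. Both 3&4? no. Sum: 1

Answer: 1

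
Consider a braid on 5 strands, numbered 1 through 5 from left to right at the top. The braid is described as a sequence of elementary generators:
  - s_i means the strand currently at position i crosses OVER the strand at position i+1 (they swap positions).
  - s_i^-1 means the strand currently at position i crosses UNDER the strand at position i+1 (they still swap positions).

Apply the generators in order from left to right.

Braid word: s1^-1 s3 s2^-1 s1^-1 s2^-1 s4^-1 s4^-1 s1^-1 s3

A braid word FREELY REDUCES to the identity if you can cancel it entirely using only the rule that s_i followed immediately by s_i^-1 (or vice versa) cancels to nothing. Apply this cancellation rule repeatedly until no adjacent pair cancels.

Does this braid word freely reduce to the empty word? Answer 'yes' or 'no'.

Answer: no

Derivation:
Gen 1 (s1^-1): push. Stack: [s1^-1]
Gen 2 (s3): push. Stack: [s1^-1 s3]
Gen 3 (s2^-1): push. Stack: [s1^-1 s3 s2^-1]
Gen 4 (s1^-1): push. Stack: [s1^-1 s3 s2^-1 s1^-1]
Gen 5 (s2^-1): push. Stack: [s1^-1 s3 s2^-1 s1^-1 s2^-1]
Gen 6 (s4^-1): push. Stack: [s1^-1 s3 s2^-1 s1^-1 s2^-1 s4^-1]
Gen 7 (s4^-1): push. Stack: [s1^-1 s3 s2^-1 s1^-1 s2^-1 s4^-1 s4^-1]
Gen 8 (s1^-1): push. Stack: [s1^-1 s3 s2^-1 s1^-1 s2^-1 s4^-1 s4^-1 s1^-1]
Gen 9 (s3): push. Stack: [s1^-1 s3 s2^-1 s1^-1 s2^-1 s4^-1 s4^-1 s1^-1 s3]
Reduced word: s1^-1 s3 s2^-1 s1^-1 s2^-1 s4^-1 s4^-1 s1^-1 s3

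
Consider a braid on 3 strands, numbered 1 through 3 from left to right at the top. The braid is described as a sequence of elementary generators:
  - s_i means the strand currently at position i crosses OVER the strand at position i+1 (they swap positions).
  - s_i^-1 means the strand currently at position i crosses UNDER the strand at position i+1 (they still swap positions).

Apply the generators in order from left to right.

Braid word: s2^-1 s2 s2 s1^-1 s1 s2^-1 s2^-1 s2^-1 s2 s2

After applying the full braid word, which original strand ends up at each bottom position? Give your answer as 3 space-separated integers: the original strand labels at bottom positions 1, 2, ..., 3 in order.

Gen 1 (s2^-1): strand 2 crosses under strand 3. Perm now: [1 3 2]
Gen 2 (s2): strand 3 crosses over strand 2. Perm now: [1 2 3]
Gen 3 (s2): strand 2 crosses over strand 3. Perm now: [1 3 2]
Gen 4 (s1^-1): strand 1 crosses under strand 3. Perm now: [3 1 2]
Gen 5 (s1): strand 3 crosses over strand 1. Perm now: [1 3 2]
Gen 6 (s2^-1): strand 3 crosses under strand 2. Perm now: [1 2 3]
Gen 7 (s2^-1): strand 2 crosses under strand 3. Perm now: [1 3 2]
Gen 8 (s2^-1): strand 3 crosses under strand 2. Perm now: [1 2 3]
Gen 9 (s2): strand 2 crosses over strand 3. Perm now: [1 3 2]
Gen 10 (s2): strand 3 crosses over strand 2. Perm now: [1 2 3]

Answer: 1 2 3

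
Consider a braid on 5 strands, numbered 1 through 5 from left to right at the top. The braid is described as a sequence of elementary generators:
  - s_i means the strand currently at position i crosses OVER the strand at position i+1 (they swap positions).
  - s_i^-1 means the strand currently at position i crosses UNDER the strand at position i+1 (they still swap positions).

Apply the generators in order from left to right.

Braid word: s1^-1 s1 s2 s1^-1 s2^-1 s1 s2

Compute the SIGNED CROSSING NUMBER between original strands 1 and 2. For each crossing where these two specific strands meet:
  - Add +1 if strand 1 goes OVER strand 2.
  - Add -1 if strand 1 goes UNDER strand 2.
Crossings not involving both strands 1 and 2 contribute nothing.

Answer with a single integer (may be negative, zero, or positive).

Gen 1: 1 under 2. Both 1&2? yes. Contrib: -1. Sum: -1
Gen 2: 2 over 1. Both 1&2? yes. Contrib: -1. Sum: -2
Gen 3: crossing 2x3. Both 1&2? no. Sum: -2
Gen 4: crossing 1x3. Both 1&2? no. Sum: -2
Gen 5: 1 under 2. Both 1&2? yes. Contrib: -1. Sum: -3
Gen 6: crossing 3x2. Both 1&2? no. Sum: -3
Gen 7: crossing 3x1. Both 1&2? no. Sum: -3

Answer: -3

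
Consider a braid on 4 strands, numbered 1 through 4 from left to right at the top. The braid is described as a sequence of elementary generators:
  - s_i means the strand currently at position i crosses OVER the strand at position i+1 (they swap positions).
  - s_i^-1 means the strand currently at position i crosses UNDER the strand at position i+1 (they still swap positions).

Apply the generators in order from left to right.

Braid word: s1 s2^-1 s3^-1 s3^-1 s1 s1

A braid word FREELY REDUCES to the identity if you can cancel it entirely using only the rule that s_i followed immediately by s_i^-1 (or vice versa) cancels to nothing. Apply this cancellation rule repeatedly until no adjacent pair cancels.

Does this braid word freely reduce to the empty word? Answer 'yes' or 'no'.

Answer: no

Derivation:
Gen 1 (s1): push. Stack: [s1]
Gen 2 (s2^-1): push. Stack: [s1 s2^-1]
Gen 3 (s3^-1): push. Stack: [s1 s2^-1 s3^-1]
Gen 4 (s3^-1): push. Stack: [s1 s2^-1 s3^-1 s3^-1]
Gen 5 (s1): push. Stack: [s1 s2^-1 s3^-1 s3^-1 s1]
Gen 6 (s1): push. Stack: [s1 s2^-1 s3^-1 s3^-1 s1 s1]
Reduced word: s1 s2^-1 s3^-1 s3^-1 s1 s1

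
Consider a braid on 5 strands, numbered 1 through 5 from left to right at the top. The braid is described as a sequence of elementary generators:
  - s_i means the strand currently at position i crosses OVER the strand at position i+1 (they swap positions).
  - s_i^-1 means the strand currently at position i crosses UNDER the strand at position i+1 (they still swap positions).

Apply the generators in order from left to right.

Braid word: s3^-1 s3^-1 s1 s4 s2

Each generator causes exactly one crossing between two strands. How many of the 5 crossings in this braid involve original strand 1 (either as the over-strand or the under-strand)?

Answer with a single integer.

Answer: 2

Derivation:
Gen 1: crossing 3x4. Involves strand 1? no. Count so far: 0
Gen 2: crossing 4x3. Involves strand 1? no. Count so far: 0
Gen 3: crossing 1x2. Involves strand 1? yes. Count so far: 1
Gen 4: crossing 4x5. Involves strand 1? no. Count so far: 1
Gen 5: crossing 1x3. Involves strand 1? yes. Count so far: 2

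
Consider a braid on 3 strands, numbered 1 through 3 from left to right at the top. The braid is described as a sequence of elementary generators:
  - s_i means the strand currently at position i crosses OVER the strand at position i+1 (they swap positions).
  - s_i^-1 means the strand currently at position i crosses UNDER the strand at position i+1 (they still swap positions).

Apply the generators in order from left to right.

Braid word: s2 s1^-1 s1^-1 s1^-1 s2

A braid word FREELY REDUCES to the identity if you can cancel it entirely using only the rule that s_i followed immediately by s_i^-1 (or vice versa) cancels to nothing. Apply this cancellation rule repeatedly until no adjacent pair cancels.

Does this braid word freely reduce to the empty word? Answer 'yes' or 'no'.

Answer: no

Derivation:
Gen 1 (s2): push. Stack: [s2]
Gen 2 (s1^-1): push. Stack: [s2 s1^-1]
Gen 3 (s1^-1): push. Stack: [s2 s1^-1 s1^-1]
Gen 4 (s1^-1): push. Stack: [s2 s1^-1 s1^-1 s1^-1]
Gen 5 (s2): push. Stack: [s2 s1^-1 s1^-1 s1^-1 s2]
Reduced word: s2 s1^-1 s1^-1 s1^-1 s2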